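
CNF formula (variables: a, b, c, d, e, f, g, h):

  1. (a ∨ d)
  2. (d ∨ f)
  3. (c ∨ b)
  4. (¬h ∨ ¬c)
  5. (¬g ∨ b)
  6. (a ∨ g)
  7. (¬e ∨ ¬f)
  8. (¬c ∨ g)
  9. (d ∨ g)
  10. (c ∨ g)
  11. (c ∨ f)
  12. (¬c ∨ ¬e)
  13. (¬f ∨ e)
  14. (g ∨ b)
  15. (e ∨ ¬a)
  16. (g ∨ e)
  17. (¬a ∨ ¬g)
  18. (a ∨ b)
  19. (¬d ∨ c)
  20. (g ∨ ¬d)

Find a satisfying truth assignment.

Pure literal: b appears only positively; assign b = True.
h occurs only negated in the remaining clauses — set h = False.
Set a = False and propagate.
  then d is forced to True.
  then g is forced to True.
  then c is forced to True.
  then e is forced to False.
  then f is forced to False.
Check each clause:
  1. (d ∨ a) — d is true.
  2. (f ∨ d) — d is true.
  3. (c ∨ b) — b is true.
  4. (¬h ∨ ¬c) — ¬h is true.
  5. (¬g ∨ b) — b is true.
  6. (a ∨ g) — g is true.
  7. (¬f ∨ ¬e) — ¬f is true.
  8. (g ∨ ¬c) — g is true.
  9. (d ∨ g) — d is true.
  10. (g ∨ c) — c is true.
  11. (c ∨ f) — c is true.
  12. (¬c ∨ ¬e) — ¬e is true.
  13. (¬f ∨ e) — ¬f is true.
  14. (b ∨ g) — b is true.
  15. (e ∨ ¬a) — ¬a is true.
  16. (e ∨ g) — g is true.
  17. (¬g ∨ ¬a) — ¬a is true.
  18. (a ∨ b) — b is true.
  19. (c ∨ ¬d) — c is true.
  20. (g ∨ ¬d) — g is true.

a = False, b = True, c = True, d = True, e = False, f = False, g = True, h = False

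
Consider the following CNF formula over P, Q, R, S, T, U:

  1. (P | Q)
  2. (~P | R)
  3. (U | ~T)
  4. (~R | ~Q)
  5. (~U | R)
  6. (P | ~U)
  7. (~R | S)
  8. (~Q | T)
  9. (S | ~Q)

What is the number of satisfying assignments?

3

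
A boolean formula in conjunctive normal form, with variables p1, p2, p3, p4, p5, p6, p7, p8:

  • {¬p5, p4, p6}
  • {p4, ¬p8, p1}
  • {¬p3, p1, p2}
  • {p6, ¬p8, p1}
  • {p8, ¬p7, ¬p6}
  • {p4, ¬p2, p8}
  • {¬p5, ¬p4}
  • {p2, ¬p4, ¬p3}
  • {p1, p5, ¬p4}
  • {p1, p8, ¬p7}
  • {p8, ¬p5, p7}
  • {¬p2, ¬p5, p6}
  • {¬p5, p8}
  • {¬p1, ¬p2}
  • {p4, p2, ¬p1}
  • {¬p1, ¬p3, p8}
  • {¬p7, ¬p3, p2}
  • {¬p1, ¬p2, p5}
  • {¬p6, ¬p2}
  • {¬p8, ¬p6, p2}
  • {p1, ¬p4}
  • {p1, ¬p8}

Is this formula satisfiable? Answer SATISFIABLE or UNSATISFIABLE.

p3 occurs only negated in the remaining clauses — set p3 = False.
Try p1 = True.
  then p2 is forced to False.
  then p4 is forced to True.
  then p5 is forced to False.
For the remaining variables, p6 = False, p7 = True, p8 = True works.
Every clause has at least one true literal under this assignment.
So p1=True, p2=False, p3=False, p4=True, p5=False, p6=False, p7=True, p8=True is a satisfying assignment.

SATISFIABLE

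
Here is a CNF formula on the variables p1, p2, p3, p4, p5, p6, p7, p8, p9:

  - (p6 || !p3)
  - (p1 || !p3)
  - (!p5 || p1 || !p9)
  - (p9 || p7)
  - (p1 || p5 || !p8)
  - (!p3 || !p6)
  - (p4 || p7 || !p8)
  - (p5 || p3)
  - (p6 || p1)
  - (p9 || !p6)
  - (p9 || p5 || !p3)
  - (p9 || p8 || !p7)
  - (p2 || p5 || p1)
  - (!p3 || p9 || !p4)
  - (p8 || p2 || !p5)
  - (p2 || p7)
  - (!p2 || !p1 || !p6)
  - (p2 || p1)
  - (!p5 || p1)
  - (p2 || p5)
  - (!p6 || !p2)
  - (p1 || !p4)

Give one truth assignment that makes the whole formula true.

p1 = T, p2 = F, p3 = F, p4 = F, p5 = T, p6 = F, p7 = T, p8 = T, p9 = T

Try p1 = True.
Set p2 = False and propagate.
  then p7 is forced to True.
  then p5 is forced to True.
  then p8 is forced to True.
The remaining clauses are satisfied by p3 = False, p4 = False, p6 = False, p9 = True.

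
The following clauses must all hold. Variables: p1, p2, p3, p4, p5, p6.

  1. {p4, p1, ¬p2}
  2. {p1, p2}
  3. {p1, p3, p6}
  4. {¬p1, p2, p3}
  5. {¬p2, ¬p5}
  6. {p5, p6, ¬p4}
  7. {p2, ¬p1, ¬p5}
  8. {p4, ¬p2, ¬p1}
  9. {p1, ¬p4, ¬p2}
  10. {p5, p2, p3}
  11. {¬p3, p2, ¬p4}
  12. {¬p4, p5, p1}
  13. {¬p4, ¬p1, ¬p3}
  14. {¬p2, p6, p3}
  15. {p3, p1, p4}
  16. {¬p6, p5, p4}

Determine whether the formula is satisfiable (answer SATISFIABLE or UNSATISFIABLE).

SATISFIABLE

Try p1 = True.
Branch on p2: take p2 = True.
  then p5 is forced to False.
  then p4 is forced to True.
  then p6 is forced to True.
  then p3 is forced to False.
So p1 = 1  p2 = 1  p3 = 0  p4 = 1  p5 = 0  p6 = 1 is a satisfying assignment.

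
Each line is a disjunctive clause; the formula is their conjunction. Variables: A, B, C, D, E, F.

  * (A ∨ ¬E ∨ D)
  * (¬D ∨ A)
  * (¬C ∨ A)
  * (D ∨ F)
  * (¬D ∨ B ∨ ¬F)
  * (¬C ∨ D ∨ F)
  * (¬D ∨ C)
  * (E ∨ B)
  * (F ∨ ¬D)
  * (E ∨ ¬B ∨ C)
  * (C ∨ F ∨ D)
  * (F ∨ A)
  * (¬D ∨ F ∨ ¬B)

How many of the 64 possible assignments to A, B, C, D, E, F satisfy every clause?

Satisfying assignments:
  A=T B=F C=F D=F E=T F=T
  A=T B=F C=T D=F E=T F=T
  A=T B=T C=F D=F E=T F=T
  A=T B=T C=T D=F E=F F=T
  A=T B=T C=T D=F E=T F=T
  A=T B=T C=T D=T E=F F=T
  A=T B=T C=T D=T E=T F=T
Count: 7.

7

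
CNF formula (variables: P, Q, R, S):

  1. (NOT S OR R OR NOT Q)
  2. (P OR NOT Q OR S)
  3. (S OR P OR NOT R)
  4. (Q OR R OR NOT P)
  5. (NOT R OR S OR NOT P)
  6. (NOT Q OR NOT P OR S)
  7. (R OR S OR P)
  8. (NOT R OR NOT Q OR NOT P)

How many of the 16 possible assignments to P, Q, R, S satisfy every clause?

Satisfying assignments:
  P=0 Q=0 R=0 S=1
  P=0 Q=0 R=1 S=1
  P=0 Q=1 R=1 S=1
  P=1 Q=0 R=1 S=1
That's 4 in total.

4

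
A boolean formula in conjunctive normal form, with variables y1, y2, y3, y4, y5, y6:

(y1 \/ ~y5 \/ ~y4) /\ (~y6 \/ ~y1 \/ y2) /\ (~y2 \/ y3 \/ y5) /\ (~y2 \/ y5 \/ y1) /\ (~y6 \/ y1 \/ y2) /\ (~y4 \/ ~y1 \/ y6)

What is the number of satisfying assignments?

23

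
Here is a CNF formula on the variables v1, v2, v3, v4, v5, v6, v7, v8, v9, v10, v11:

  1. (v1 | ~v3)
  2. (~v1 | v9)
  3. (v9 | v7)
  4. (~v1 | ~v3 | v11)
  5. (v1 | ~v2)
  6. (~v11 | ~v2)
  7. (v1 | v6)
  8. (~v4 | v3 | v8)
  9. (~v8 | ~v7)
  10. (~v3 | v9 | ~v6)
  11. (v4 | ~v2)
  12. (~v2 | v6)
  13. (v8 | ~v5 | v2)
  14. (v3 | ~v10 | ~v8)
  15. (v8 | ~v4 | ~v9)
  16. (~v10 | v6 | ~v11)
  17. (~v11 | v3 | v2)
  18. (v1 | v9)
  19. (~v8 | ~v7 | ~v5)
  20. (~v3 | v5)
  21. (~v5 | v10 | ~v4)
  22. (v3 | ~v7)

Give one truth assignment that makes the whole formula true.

v1 = T, v2 = T, v3 = F, v4 = T, v5 = F, v6 = T, v7 = F, v8 = T, v9 = T, v10 = F, v11 = F

Branch on v1: take v1 = True.
  then v9 is forced to True.
Branch on v2: take v2 = True.
  then v11 is forced to False.
  then v3 is forced to False.
  then v4 is forced to True.
  then v8 is forced to True.
  then v7 is forced to False.
  then v6 is forced to True.
  then v10 is forced to False.
  then v5 is forced to False.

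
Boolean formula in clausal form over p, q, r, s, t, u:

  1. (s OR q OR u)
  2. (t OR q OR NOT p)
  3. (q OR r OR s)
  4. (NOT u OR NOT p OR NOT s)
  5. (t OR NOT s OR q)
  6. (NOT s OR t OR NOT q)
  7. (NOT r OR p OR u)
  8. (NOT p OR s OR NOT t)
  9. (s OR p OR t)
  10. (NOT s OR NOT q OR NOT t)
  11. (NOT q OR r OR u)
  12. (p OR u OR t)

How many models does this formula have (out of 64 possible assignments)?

Split on s, then q.
  s=T, q=T: a clause becomes empty — 0.
  s=T, q=F: 5 of the 16 assignments to (p,r,t,u) work.
  s=F, q=T: 5 of the 16 assignments to (p,r,t,u) work.
  s=F, q=F: remaining (p,r,t,u) ∈ {(F,T,T,T)} — 1.
Total: 0 + 5 + 5 + 1 = 11.

11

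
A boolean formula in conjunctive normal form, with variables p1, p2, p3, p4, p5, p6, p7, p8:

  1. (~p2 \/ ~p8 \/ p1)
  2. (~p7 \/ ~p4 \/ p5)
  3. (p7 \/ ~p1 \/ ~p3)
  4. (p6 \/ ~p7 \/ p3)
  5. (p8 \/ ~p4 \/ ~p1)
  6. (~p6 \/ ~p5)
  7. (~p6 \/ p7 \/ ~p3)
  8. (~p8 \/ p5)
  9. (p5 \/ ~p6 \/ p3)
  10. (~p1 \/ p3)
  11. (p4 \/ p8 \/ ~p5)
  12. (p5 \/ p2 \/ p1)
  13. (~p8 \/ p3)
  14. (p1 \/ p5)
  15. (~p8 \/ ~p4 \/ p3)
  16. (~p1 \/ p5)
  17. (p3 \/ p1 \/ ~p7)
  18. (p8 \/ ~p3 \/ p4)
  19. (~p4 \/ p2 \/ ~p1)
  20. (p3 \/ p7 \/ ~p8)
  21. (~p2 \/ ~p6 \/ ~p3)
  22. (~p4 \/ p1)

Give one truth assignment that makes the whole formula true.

p1=1, p2=0, p3=1, p4=0, p5=1, p6=0, p7=1, p8=1

Set p1 = True and propagate.
  then p3 is forced to True.
  then p7 is forced to True.
  then p5 is forced to True.
  then p6 is forced to False.
Set p2 = False and propagate.
  then p4 is forced to False.
  then p8 is forced to True.
Every clause has at least one true literal under this assignment.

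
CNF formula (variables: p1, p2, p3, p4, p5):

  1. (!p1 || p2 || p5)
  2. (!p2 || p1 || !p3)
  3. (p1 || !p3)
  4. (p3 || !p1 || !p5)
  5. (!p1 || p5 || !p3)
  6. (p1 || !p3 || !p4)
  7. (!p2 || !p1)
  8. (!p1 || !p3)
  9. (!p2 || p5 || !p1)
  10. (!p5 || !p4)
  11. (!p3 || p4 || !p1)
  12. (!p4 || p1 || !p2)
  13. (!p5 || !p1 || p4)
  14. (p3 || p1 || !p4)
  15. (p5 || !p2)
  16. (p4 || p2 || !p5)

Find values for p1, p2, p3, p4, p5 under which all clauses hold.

p1=False, p2=True, p3=False, p4=False, p5=True

Check each clause:
  1. (p5 || !p1 || p2) — p2 is true.
  2. (p1 || !p3 || !p2) — !p3 is true.
  3. (!p3 || p1) — !p3 is true.
  4. (!p5 || p3 || !p1) — !p1 is true.
  5. (!p3 || p5 || !p1) — p5 is true.
  6. (!p3 || !p4 || p1) — !p4 is true.
  7. (!p2 || !p1) — !p1 is true.
  8. (!p3 || !p1) — !p3 is true.
  9. (!p1 || p5 || !p2) — p5 is true.
  10. (!p4 || !p5) — !p4 is true.
  11. (!p3 || !p1 || p4) — !p3 is true.
  12. (!p4 || p1 || !p2) — !p4 is true.
  13. (!p1 || !p5 || p4) — !p1 is true.
  14. (p3 || !p4 || p1) — !p4 is true.
  15. (p5 || !p2) — p5 is true.
  16. (!p5 || p2 || p4) — p2 is true.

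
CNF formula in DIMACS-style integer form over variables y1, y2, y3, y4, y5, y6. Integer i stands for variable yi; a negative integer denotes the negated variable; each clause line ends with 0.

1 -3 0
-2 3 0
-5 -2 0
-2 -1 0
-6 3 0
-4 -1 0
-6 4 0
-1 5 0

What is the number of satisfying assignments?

6

The models are:
  y1=0 y2=0 y3=0 y4=0 y5=0 y6=0
  y1=0 y2=0 y3=0 y4=0 y5=1 y6=0
  y1=0 y2=0 y3=0 y4=1 y5=0 y6=0
  y1=0 y2=0 y3=0 y4=1 y5=1 y6=0
  y1=1 y2=0 y3=0 y4=0 y5=1 y6=0
  y1=1 y2=0 y3=1 y4=0 y5=1 y6=0
That's 6 in total.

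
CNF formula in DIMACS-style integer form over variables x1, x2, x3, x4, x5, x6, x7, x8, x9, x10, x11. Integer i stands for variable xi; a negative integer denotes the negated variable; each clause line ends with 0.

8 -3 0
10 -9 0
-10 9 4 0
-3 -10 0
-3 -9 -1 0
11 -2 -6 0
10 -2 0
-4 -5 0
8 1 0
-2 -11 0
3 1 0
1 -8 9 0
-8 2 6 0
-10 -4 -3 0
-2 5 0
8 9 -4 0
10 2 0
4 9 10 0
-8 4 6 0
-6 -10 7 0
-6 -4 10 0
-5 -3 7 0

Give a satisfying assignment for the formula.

Branch on x1: take x1 = True.
Branch on x2: take x2 = False.
  then x10 is forced to True.
  then x3 is forced to False.
For the remaining variables, x4 = False, x5 = True, x6 = False, x7 = False, x8 = False, x9 = True, x11 = True works.

x1 = 1, x2 = 0, x3 = 0, x4 = 0, x5 = 1, x6 = 0, x7 = 0, x8 = 0, x9 = 1, x10 = 1, x11 = 1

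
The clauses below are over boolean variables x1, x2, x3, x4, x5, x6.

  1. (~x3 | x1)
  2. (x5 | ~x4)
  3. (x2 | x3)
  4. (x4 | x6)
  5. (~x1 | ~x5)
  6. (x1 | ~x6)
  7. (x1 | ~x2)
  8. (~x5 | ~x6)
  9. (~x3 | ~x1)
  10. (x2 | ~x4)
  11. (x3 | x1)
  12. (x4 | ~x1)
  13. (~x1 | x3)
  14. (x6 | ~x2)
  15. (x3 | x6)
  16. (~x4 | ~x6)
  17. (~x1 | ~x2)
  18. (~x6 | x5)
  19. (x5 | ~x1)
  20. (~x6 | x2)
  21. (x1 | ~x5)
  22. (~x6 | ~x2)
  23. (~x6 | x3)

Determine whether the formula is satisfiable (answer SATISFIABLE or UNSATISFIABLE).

x1 = True:
  propagation gives x5=False; an empty clause results — contradiction.
x1 = False:
  propagation gives x3=False; an empty clause results — contradiction.
Every branch closes, so no satisfying assignment exists.

UNSATISFIABLE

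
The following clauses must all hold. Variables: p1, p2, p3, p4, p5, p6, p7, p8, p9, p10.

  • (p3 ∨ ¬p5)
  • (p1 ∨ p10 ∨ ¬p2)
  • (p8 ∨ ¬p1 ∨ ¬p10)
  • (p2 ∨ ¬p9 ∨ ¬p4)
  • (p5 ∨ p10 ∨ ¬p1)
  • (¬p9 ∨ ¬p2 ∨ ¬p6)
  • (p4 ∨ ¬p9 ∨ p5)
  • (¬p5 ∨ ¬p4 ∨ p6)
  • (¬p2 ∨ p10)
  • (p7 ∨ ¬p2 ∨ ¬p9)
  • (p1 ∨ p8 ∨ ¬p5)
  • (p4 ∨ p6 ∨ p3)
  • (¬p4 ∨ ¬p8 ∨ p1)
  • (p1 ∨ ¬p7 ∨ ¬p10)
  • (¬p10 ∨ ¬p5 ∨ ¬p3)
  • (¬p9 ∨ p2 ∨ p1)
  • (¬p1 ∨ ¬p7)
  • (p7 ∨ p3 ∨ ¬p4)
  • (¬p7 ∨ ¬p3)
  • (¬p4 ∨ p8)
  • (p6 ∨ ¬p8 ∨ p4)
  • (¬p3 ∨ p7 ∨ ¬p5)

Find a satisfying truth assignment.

p1 = 0  p2 = 0  p3 = 0  p4 = 0  p5 = 0  p6 = 1  p7 = 0  p8 = 0  p9 = 0  p10 = 0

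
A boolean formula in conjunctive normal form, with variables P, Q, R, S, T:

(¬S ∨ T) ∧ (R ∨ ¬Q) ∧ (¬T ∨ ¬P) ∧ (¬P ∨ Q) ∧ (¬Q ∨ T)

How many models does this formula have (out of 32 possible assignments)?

8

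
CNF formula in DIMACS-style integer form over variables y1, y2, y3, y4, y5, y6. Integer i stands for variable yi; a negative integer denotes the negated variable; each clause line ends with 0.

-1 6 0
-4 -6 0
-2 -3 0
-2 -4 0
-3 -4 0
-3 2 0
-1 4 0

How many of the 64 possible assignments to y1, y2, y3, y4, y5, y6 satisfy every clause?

10

Split on y4, then y2.
  y4=T, y2=T: a clause becomes empty — 0.
  y4=T, y2=F: remaining (y1,y3,y5,y6) ∈ {(F,F,F,F); (F,F,T,F)} — 2.
  y4=F, y2=T: remaining (y1,y3,y5,y6) ∈ {(F,F,F,F); (F,F,F,T); (F,F,T,F); (F,F,T,T)} — 4.
  y4=F, y2=F: remaining (y1,y3,y5,y6) ∈ {(F,F,F,F); (F,F,F,T); (F,F,T,F); (F,F,T,T)} — 4.
Total: 0 + 2 + 4 + 4 = 10.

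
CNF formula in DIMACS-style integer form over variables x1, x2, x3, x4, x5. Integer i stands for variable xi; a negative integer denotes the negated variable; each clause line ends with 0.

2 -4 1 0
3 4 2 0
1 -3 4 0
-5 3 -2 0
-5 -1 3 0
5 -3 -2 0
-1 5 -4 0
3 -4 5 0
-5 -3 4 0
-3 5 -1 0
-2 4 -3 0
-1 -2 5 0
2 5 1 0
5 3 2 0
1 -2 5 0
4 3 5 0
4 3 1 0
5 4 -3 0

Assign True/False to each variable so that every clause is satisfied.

x1=T, x2=T, x3=T, x4=T, x5=T

Branch on x1: take x1 = True.
Try x2 = True.
  then x5 is forced to True.
  then x3 is forced to True.
  then x4 is forced to True.
Every clause has at least one true literal under this assignment.
Check each clause:
  1. (NOT x4 OR x1 OR x2) — x1 is true.
  2. (x4 OR x3 OR x2) — x2 is true.
  3. (NOT x3 OR x4 OR x1) — x1 is true.
  4. (NOT x5 OR x3 OR NOT x2) — x3 is true.
  5. (NOT x5 OR NOT x1 OR x3) — x3 is true.
  6. (x5 OR NOT x3 OR NOT x2) — x5 is true.
  7. (x5 OR NOT x1 OR NOT x4) — x5 is true.
  8. (x5 OR x3 OR NOT x4) — x3 is true.
  9. (NOT x5 OR NOT x3 OR x4) — x4 is true.
  10. (NOT x1 OR x5 OR NOT x3) — x5 is true.
  11. (x4 OR NOT x2 OR NOT x3) — x4 is true.
  12. (x5 OR NOT x2 OR NOT x1) — x5 is true.
  13. (x5 OR x2 OR x1) — x1 is true.
  14. (x2 OR x5 OR x3) — x2 is true.
  15. (x5 OR NOT x2 OR x1) — x1 is true.
  16. (x3 OR x4 OR x5) — x3 is true.
  17. (x4 OR x1 OR x3) — x1 is true.
  18. (NOT x3 OR x4 OR x5) — x4 is true.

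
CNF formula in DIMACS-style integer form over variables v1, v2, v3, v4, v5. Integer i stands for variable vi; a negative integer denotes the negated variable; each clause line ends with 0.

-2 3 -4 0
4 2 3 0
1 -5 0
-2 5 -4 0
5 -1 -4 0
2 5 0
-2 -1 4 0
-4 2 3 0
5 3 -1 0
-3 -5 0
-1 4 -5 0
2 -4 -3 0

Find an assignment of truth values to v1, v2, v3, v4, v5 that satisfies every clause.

Try v1 = False.
  then v5 is forced to False.
  then v2 is forced to True.
  then v4 is forced to False.
v3 is now unconstrained; take v3 = False.

v1 = 0  v2 = 1  v3 = 0  v4 = 0  v5 = 0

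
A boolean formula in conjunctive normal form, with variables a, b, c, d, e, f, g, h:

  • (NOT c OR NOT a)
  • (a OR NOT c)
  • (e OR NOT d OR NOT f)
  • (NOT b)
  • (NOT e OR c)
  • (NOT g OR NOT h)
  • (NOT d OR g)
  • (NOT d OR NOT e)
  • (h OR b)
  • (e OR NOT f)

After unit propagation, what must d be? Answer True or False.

Unit clause (NOT b) sets b = False.
(h OR b) with b = False leaves only h, so h = True.
(NOT h OR NOT g): since h = True, the clause reduces to (NOT g). g = False.
From (g OR NOT d) and g = False: d = False.

False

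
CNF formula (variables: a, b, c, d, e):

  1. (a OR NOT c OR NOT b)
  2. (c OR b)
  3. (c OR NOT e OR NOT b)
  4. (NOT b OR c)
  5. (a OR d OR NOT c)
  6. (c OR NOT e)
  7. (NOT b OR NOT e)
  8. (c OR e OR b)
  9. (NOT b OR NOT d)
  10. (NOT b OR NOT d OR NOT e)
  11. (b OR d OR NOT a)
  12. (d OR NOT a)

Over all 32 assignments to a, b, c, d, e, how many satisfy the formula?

Satisfying assignments:
  a=0 b=0 c=1 d=1 e=0
  a=0 b=0 c=1 d=1 e=1
  a=1 b=0 c=1 d=1 e=0
  a=1 b=0 c=1 d=1 e=1
Count: 4.

4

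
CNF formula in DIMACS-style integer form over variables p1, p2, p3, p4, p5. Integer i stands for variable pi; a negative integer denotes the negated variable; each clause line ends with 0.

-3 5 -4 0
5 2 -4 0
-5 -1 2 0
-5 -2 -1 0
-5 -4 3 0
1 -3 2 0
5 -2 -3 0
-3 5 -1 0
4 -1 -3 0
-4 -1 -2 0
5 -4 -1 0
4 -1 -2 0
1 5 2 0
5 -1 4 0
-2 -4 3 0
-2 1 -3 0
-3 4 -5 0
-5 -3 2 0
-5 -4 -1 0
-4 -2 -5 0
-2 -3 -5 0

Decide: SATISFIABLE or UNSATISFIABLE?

SATISFIABLE

Set p1 = False and propagate.
Branch on p2: take p2 = True.
  then p3 is forced to False.
  then p4 is forced to False.
p5 is now unconstrained; take p5 = False.
Every clause has at least one true literal under this assignment.
So p1 = False, p2 = True, p3 = False, p4 = False, p5 = False is a satisfying assignment.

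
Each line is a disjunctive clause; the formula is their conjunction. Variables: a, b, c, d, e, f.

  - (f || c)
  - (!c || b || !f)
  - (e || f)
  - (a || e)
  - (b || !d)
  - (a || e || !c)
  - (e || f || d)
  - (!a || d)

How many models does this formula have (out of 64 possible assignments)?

Split on e, then f.
  e=T, f=T: 7 of the 16 assignments to (a,b,c,d) work.
  e=T, f=F: remaining (a,b,c,d) ∈ {(F,F,T,F); (F,T,T,F); (F,T,T,T); (T,T,T,T)} — 4.
  e=F, f=T: remaining (a,b,c,d) ∈ {(T,T,F,T); (T,T,T,T)} — 2.
  e=F, f=F: a clause becomes empty — 0.
Total: 7 + 4 + 2 + 0 = 13.

13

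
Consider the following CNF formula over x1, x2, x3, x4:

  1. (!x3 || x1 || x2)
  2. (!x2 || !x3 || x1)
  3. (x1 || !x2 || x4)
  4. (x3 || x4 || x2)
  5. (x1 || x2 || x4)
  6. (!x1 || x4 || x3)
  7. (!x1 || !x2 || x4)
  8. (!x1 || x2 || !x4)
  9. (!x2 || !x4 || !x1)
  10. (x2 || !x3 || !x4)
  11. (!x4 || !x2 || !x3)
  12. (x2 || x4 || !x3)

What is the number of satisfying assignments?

2

The models are:
  x1=F x2=F x3=F x4=T
  x1=F x2=T x3=F x4=T
Count: 2.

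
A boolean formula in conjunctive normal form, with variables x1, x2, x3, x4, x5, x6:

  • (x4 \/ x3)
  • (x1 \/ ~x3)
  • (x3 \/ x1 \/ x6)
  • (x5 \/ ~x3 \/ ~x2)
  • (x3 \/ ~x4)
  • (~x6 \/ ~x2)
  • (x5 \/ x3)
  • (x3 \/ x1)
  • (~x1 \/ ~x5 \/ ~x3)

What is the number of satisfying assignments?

4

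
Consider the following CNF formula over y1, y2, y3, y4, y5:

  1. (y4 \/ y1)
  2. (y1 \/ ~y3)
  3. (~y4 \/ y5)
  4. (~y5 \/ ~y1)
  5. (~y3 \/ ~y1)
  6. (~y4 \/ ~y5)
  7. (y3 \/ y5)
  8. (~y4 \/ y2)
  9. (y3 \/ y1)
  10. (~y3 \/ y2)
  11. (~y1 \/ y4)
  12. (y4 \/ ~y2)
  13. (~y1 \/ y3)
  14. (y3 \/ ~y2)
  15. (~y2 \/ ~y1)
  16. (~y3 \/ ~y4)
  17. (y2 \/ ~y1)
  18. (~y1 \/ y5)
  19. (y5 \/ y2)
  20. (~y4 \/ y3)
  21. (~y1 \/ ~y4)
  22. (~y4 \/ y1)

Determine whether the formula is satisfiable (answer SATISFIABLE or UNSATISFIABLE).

UNSATISFIABLE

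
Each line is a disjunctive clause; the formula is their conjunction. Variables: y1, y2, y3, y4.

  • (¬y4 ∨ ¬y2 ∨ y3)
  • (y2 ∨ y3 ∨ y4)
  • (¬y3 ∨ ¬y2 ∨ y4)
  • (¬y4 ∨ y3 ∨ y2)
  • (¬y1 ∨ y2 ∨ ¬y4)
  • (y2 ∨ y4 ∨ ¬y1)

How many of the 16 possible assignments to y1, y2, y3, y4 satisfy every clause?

6

Satisfying assignments:
  y1=0 y2=0 y3=1 y4=0
  y1=0 y2=0 y3=1 y4=1
  y1=0 y2=1 y3=0 y4=0
  y1=0 y2=1 y3=1 y4=1
  y1=1 y2=1 y3=0 y4=0
  y1=1 y2=1 y3=1 y4=1
Count: 6.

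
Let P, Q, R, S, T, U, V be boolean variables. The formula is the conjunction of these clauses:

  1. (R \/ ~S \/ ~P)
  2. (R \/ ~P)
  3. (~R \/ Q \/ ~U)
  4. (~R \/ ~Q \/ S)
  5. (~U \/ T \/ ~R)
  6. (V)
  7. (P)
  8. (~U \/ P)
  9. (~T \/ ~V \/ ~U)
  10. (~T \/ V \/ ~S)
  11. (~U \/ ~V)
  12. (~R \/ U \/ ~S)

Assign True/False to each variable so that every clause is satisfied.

P=T, Q=F, R=T, S=F, T=T, U=F, V=T

The clause (V) is unit: V must be True.
Unit propagation: (P) forces P = True.
The clause (R) is unit: R must be True.
The clause (~U) is unit: U must be False.
Unit propagation: (~S) forces S = False.
Unit propagation: (~Q) forces Q = False.
T is now unconstrained; take T = True.
Every clause has at least one true literal under this assignment.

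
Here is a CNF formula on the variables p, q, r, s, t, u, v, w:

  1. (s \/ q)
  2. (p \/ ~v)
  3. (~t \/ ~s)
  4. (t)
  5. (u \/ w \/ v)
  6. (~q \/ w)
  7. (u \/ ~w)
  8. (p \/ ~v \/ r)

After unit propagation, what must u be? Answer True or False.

Unit clause (t) sets t = True.
(~s \/ ~t) with t = True leaves only ~s, so s = False.
(q \/ s) with s = False leaves only q, so q = True.
In (~q \/ w), ~q is now false; w must hold, so w = True.
(~w \/ u): since w = True, the clause reduces to (u). u = True.

True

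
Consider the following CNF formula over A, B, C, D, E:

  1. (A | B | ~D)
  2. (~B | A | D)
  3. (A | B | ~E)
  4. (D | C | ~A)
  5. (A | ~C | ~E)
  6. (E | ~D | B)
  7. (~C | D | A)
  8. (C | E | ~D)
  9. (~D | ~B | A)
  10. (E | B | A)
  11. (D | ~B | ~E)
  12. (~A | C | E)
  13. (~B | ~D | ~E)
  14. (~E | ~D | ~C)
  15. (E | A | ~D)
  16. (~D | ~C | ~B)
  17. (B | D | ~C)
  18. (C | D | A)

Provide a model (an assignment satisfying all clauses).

A=T, B=T, C=T, D=F, E=F

Check each clause:
  1. (B | ~D | A) — A is true.
  2. (A | ~B | D) — A is true.
  3. (~E | A | B) — A is true.
  4. (C | D | ~A) — C is true.
  5. (~C | A | ~E) — A is true.
  6. (~D | B | E) — B is true.
  7. (D | ~C | A) — A is true.
  8. (E | ~D | C) — C is true.
  9. (~B | ~D | A) — A is true.
  10. (B | E | A) — A is true.
  11. (D | ~E | ~B) — ~E is true.
  12. (E | ~A | C) — C is true.
  13. (~D | ~B | ~E) — ~E is true.
  14. (~D | ~E | ~C) — ~E is true.
  15. (~D | A | E) — A is true.
  16. (~C | ~D | ~B) — ~D is true.
  17. (D | ~C | B) — B is true.
  18. (A | D | C) — A is true.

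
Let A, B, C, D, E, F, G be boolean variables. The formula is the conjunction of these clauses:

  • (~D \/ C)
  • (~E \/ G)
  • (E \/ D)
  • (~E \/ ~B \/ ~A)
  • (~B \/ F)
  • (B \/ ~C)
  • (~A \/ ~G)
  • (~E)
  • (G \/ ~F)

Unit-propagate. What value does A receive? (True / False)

False

(~E) is a unit clause: E = False.
In (E \/ D), E is now false; D must hold, so D = True.
(~D \/ C) with D = True leaves only C, so C = True.
(B \/ ~C) with C = True leaves only B, so B = True.
(~B \/ F) with B = True leaves only F, so F = True.
In (~F \/ G), ~F is now false; G must hold, so G = True.
In (~G \/ ~A), ~G is now false; ~A must hold, so A = False.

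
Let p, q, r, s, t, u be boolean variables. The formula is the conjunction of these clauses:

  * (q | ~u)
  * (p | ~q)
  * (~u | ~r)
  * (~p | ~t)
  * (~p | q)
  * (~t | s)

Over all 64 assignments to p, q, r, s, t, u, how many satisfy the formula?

12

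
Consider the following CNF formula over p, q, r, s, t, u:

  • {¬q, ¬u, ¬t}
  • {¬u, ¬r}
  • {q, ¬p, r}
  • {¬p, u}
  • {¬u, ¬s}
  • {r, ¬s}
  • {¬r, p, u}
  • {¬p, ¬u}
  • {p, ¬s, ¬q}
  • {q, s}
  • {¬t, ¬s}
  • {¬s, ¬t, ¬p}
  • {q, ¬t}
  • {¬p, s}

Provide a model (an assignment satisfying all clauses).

p=False, q=True, r=False, s=False, t=False, u=True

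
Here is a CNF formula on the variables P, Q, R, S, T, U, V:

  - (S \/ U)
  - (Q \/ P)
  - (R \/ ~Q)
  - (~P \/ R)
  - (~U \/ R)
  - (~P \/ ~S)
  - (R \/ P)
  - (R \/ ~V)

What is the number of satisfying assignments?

Split on R, then P.
  R=1, P=1: forces S=0; U=1; Q, T, V free → 2^3 = 8.
  R=1, P=0: T, V free; 3 ways for (Q,S,U) × 2^2 = 12.
  R=0, P=1: a clause becomes empty — 0.
  R=0, P=0: a clause becomes empty — 0.
Total: 8 + 12 + 0 + 0 = 20.

20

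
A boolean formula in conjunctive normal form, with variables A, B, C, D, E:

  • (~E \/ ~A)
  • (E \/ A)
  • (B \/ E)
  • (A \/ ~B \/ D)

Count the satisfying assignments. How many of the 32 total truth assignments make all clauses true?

10

Case analysis on A and E:
  A=1, E=1: a clause becomes empty — 0.
  A=1, E=0: remaining (B,C,D) ∈ {(1,0,0); (1,0,1); (1,1,0); (1,1,1)} — 4.
  A=0, E=1: C free; 3 ways for (B,D) × 2^1 = 6.
  A=0, E=0: a clause becomes empty — 0.
Total: 0 + 4 + 6 + 0 = 10.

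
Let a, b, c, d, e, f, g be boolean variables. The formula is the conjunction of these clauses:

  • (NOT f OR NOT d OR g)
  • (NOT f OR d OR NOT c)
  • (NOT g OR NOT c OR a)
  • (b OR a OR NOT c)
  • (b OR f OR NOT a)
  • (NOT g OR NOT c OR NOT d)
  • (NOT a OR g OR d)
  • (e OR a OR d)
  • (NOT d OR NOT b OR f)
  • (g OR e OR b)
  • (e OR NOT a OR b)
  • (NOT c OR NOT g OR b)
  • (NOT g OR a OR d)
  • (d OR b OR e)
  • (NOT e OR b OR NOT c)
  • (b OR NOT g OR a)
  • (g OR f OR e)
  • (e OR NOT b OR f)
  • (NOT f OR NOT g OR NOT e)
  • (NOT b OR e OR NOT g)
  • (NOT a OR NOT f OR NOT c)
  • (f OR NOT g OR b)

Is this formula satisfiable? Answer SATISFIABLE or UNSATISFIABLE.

c occurs only negated in the remaining clauses — set c = False.
Try a = False.
The remaining clauses are satisfied by b = True, d = False, e = True, f = True, g = False.
So a=False  b=True  c=False  d=False  e=True  f=True  g=False is a satisfying assignment.

SATISFIABLE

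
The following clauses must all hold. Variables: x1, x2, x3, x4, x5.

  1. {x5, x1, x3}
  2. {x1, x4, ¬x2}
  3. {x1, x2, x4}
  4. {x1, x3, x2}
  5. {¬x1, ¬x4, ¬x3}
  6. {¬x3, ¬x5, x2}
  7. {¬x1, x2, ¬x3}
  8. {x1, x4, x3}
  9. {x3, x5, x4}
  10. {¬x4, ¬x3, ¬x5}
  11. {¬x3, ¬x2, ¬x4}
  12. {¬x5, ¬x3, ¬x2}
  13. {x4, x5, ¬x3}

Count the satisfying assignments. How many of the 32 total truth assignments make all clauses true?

8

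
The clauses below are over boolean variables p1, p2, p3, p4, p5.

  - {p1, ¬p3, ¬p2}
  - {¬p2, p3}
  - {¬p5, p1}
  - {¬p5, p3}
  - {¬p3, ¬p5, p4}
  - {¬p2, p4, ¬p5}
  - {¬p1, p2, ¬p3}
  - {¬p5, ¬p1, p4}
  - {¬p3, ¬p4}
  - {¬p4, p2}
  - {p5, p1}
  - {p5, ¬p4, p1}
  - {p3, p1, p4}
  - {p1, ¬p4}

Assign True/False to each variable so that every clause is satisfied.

p1=True, p2=False, p3=False, p4=False, p5=False

Check each clause:
  1. {p1, ¬p2, ¬p3} — p1 is true.
  2. {p3, ¬p2} — ¬p2 is true.
  3. {¬p5, p1} — p1 is true.
  4. {¬p5, p3} — ¬p5 is true.
  5. {¬p5, ¬p3, p4} — ¬p5 is true.
  6. {¬p2, ¬p5, p4} — ¬p5 is true.
  7. {¬p3, ¬p1, p2} — ¬p3 is true.
  8. {¬p1, p4, ¬p5} — ¬p5 is true.
  9. {¬p4, ¬p3} — ¬p4 is true.
  10. {¬p4, p2} — ¬p4 is true.
  11. {p1, p5} — p1 is true.
  12. {p1, p5, ¬p4} — p1 is true.
  13. {p1, p3, p4} — p1 is true.
  14. {¬p4, p1} — p1 is true.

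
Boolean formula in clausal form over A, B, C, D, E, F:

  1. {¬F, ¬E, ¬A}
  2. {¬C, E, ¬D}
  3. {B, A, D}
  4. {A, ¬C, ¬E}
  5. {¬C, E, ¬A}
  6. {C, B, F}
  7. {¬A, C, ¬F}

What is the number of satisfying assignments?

Case analysis on A and C:
  A=T, C=T: remaining (B,D,E,F) ∈ {(F,F,T,F); (F,T,T,F); (T,F,T,F); (T,T,T,F)} — 4.
  A=T, C=F: remaining (B,D,E,F) ∈ {(T,F,F,F); (T,F,T,F); (T,T,F,F); (T,T,T,F)} — 4.
  A=F, C=T: remaining (B,D,E,F) ∈ {(T,F,F,F); (T,F,F,T)} — 2.
  A=F, C=F: E free; 5 ways for (B,D,F) × 2^1 = 10.
Total: 4 + 4 + 2 + 10 = 20.

20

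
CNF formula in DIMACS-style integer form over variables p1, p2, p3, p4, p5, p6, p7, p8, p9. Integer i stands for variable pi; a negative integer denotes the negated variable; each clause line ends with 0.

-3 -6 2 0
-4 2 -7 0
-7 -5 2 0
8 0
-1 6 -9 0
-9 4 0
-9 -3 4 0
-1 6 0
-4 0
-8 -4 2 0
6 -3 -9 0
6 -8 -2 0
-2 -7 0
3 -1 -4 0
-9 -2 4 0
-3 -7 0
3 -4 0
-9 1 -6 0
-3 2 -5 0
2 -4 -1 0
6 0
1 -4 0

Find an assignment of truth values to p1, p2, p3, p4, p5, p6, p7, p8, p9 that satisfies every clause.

p1=False, p2=False, p3=False, p4=False, p5=True, p6=True, p7=False, p8=True, p9=False

Check each clause:
  1. (NOT p3 OR p2 OR NOT p6) — NOT p3 is true.
  2. (p2 OR NOT p7 OR NOT p4) — NOT p7 is true.
  3. (p2 OR NOT p5 OR NOT p7) — NOT p7 is true.
  4. (p8) — p8 is true.
  5. (p6 OR NOT p1 OR NOT p9) — NOT p9 is true.
  6. (NOT p9 OR p4) — NOT p9 is true.
  7. (p4 OR NOT p9 OR NOT p3) — NOT p3 is true.
  8. (p6 OR NOT p1) — p6 is true.
  9. (NOT p4) — NOT p4 is true.
  10. (NOT p8 OR NOT p4 OR p2) — NOT p4 is true.
  11. (NOT p3 OR NOT p9 OR p6) — NOT p3 is true.
  12. (NOT p2 OR p6 OR NOT p8) — p6 is true.
  13. (NOT p2 OR NOT p7) — NOT p7 is true.
  14. (p3 OR NOT p1 OR NOT p4) — NOT p4 is true.
  15. (NOT p9 OR p4 OR NOT p2) — NOT p2 is true.
  16. (NOT p3 OR NOT p7) — NOT p7 is true.
  17. (p3 OR NOT p4) — NOT p4 is true.
  18. (p1 OR NOT p6 OR NOT p9) — NOT p9 is true.
  19. (p2 OR NOT p5 OR NOT p3) — NOT p3 is true.
  20. (NOT p4 OR NOT p1 OR p2) — NOT p4 is true.
  21. (p6) — p6 is true.
  22. (NOT p4 OR p1) — NOT p4 is true.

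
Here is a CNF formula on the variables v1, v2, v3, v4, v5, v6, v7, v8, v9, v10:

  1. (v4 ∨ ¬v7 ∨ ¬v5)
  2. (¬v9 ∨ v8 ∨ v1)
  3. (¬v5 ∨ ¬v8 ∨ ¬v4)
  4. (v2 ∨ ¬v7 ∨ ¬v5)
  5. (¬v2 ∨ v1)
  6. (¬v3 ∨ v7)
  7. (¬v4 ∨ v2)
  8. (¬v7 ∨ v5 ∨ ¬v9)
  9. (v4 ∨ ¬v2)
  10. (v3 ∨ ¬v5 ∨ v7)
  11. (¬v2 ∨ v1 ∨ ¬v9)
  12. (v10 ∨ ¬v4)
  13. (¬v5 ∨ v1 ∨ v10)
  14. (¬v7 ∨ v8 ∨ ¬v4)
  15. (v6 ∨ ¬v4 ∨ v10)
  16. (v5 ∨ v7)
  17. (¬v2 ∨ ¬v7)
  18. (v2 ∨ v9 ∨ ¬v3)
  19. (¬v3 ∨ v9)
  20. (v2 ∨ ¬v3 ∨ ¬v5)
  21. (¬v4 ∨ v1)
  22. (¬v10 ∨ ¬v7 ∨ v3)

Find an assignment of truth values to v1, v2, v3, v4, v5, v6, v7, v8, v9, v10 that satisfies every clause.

v1=T, v2=F, v3=F, v4=F, v5=F, v6=T, v7=T, v8=F, v9=F, v10=F

v1 occurs only positively in the remaining clauses — set v1 = True.
v6 occurs only positively in the remaining clauses — set v6 = True.
Branch on v2: take v2 = False.
  then v4 is forced to False.
Try v3 = False.
Try v5 = False.
  then v7 is forced to True.
  then v9 is forced to False.
  then v10 is forced to False.
v8 is now unconstrained; take v8 = False.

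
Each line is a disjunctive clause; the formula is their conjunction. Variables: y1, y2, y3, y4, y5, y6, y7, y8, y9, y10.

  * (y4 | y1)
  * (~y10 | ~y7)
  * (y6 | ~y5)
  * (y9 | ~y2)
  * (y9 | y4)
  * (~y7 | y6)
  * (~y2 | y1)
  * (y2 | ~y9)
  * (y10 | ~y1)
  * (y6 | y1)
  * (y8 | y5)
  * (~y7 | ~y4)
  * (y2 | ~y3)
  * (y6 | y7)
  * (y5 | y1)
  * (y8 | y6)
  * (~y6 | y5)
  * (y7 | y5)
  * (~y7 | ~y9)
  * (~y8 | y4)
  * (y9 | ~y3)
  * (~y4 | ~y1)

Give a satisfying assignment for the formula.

y1 = True, y2 = True, y3 = False, y4 = False, y5 = True, y6 = True, y7 = False, y8 = False, y9 = True, y10 = True

Pure literal: y3 appears only negated; assign y3 = False.
Set y1 = True and propagate.
  then y10 is forced to True.
  then y7 is forced to False.
  then y6 is forced to True.
  then y5 is forced to True.
  then y4 is forced to False.
  then y9 is forced to True.
  then y2 is forced to True.
  then y8 is forced to False.
Every clause has at least one true literal under this assignment.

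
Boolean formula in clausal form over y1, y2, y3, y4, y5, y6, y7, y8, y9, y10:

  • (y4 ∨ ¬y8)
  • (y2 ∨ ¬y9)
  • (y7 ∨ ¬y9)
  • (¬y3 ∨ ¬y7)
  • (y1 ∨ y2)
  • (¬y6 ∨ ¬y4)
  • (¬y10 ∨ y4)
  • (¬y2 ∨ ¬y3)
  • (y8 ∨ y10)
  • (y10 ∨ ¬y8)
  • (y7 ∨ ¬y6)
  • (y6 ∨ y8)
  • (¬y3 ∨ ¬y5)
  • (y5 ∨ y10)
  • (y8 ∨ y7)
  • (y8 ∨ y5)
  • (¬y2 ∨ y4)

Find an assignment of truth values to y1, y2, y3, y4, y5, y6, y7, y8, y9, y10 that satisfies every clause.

y1=T, y2=F, y3=F, y4=T, y5=F, y6=F, y7=F, y8=T, y9=F, y10=T

Check each clause:
  1. (y4 ∨ ¬y8) — y4 is true.
  2. (¬y9 ∨ y2) — ¬y9 is true.
  3. (y7 ∨ ¬y9) — ¬y9 is true.
  4. (¬y7 ∨ ¬y3) — ¬y7 is true.
  5. (y1 ∨ y2) — y1 is true.
  6. (¬y4 ∨ ¬y6) — ¬y6 is true.
  7. (¬y10 ∨ y4) — y4 is true.
  8. (¬y2 ∨ ¬y3) — ¬y3 is true.
  9. (y10 ∨ y8) — y8 is true.
  10. (¬y8 ∨ y10) — y10 is true.
  11. (y7 ∨ ¬y6) — ¬y6 is true.
  12. (y6 ∨ y8) — y8 is true.
  13. (¬y3 ∨ ¬y5) — ¬y5 is true.
  14. (y5 ∨ y10) — y10 is true.
  15. (y7 ∨ y8) — y8 is true.
  16. (y5 ∨ y8) — y8 is true.
  17. (¬y2 ∨ y4) — y4 is true.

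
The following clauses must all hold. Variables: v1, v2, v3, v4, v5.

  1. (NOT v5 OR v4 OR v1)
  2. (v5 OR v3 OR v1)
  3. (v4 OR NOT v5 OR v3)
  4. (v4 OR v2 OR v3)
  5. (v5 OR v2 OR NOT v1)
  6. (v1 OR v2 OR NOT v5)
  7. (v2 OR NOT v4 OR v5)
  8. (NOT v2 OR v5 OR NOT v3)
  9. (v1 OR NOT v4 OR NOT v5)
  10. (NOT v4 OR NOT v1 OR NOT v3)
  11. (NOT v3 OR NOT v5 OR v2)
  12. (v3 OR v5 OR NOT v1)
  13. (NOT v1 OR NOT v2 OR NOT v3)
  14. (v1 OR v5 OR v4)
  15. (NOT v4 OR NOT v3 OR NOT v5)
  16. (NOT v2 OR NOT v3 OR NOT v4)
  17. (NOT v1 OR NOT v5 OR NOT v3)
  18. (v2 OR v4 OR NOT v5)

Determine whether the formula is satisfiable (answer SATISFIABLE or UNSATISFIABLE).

SATISFIABLE

Set v1 = True and propagate.
Try v2 = True.
  then v3 is forced to False.
  then v5 is forced to True.
  then v4 is forced to True.
So v1=1  v2=1  v3=0  v4=1  v5=1 is a satisfying assignment.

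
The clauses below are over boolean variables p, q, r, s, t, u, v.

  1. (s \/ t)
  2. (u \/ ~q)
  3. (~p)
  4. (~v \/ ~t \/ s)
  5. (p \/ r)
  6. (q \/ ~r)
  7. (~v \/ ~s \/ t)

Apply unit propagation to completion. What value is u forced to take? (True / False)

(~p) is a unit clause: p = False.
In (r \/ p), p is now false; r must hold, so r = True.
(~r \/ q) with r = True leaves only q, so q = True.
(~q \/ u): since q = True, the clause reduces to (u). u = True.

True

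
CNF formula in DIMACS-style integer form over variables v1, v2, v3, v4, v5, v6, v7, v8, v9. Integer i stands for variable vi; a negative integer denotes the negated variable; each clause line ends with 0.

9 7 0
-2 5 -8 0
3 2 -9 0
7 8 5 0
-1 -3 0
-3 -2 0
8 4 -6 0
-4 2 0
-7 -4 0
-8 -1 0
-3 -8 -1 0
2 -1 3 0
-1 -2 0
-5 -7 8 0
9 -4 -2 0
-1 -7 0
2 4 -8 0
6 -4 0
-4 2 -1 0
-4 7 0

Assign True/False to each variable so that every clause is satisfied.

Pure literal: v1 appears only negated; assign v1 = False.
Branch on v2: take v2 = True.
  then v3 is forced to False.
Try v4 = False.
Branch on v5: take v5 = True.
For the remaining variables, v6 = True, v7 = True, v8 = True, v9 = True works.

v1 = F  v2 = T  v3 = F  v4 = F  v5 = T  v6 = T  v7 = T  v8 = T  v9 = T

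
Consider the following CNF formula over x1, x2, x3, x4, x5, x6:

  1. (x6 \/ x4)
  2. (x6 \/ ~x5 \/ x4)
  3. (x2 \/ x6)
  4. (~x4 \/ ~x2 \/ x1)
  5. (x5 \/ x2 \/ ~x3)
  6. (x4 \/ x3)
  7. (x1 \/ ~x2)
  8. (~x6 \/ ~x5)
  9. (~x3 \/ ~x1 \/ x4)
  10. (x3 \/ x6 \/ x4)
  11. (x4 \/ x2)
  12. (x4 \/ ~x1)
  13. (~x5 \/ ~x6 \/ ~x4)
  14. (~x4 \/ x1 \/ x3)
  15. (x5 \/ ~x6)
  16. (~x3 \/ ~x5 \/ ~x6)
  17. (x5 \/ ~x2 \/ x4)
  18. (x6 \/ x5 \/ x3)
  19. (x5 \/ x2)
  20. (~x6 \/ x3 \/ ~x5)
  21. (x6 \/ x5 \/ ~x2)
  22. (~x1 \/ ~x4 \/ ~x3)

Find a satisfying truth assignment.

x1=True, x2=True, x3=False, x4=True, x5=True, x6=False

Branch on x1: take x1 = True.
  then x4 is forced to True.
  then x3 is forced to False.
Set x2 = True and propagate.
The remaining clauses are satisfied by x5 = True, x6 = False.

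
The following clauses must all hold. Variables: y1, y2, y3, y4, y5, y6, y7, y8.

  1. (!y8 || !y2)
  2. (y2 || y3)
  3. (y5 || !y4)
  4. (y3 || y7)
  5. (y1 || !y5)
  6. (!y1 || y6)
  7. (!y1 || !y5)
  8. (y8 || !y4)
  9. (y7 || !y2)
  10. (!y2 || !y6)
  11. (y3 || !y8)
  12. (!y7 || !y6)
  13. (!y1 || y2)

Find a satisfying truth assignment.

y1 = False, y2 = True, y3 = False, y4 = False, y5 = False, y6 = False, y7 = True, y8 = False

Pure literal: y4 appears only negated; assign y4 = False.
Set y1 = False and propagate.
  then y5 is forced to False.
Try y2 = True.
  then y8 is forced to False.
  then y7 is forced to True.
  then y6 is forced to False.
y3 is now unconstrained; take y3 = False.
Every clause has at least one true literal under this assignment.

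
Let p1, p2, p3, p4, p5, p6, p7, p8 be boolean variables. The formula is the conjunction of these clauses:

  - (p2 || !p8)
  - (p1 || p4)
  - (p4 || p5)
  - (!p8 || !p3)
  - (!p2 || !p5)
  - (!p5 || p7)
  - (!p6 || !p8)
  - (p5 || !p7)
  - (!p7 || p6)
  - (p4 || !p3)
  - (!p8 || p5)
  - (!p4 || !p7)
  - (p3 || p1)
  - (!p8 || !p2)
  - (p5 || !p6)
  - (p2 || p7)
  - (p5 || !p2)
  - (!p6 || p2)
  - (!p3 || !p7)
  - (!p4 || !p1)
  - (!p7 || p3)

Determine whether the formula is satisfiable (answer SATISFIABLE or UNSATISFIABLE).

UNSATISFIABLE

p5 = True:
  propagation gives p2=False, p8=False, p7=True, p6=True; an empty clause results — contradiction.
p5 = False:
  propagation gives p4=True, p7=False, p8=False, p6=False; an empty clause results — contradiction.
Every branch closes, so no satisfying assignment exists.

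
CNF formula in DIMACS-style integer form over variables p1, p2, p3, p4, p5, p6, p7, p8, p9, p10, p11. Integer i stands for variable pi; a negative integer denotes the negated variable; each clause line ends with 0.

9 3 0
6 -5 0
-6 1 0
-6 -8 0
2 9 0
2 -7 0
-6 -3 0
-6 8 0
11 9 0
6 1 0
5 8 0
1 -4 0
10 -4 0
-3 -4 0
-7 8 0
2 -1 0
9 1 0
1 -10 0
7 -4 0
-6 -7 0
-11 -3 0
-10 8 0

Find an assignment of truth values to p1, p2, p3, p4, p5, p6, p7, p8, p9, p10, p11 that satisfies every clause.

p1 = T  p2 = T  p3 = T  p4 = F  p5 = F  p6 = F  p7 = F  p8 = T  p9 = T  p10 = T  p11 = F

Pure literal: p2 appears only positively; assign p2 = True.
p4 occurs only negated in the remaining clauses — set p4 = False.
Set p1 = True and propagate.
Set p3 = True and propagate.
  then p6 is forced to False.
  then p5 is forced to False.
  then p8 is forced to True.
  then p11 is forced to False.
  then p9 is forced to True.
p7, p10 are now unconstrained; take p7 = False, p10 = True.
Every clause has at least one true literal under this assignment.
Check each clause:
  1. (p3 ∨ p9) — p9 is true.
  2. (¬p5 ∨ p6) — ¬p5 is true.
  3. (¬p6 ∨ p1) — p1 is true.
  4. (¬p6 ∨ ¬p8) — ¬p6 is true.
  5. (p2 ∨ p9) — p9 is true.
  6. (p2 ∨ ¬p7) — ¬p7 is true.
  7. (¬p3 ∨ ¬p6) — ¬p6 is true.
  8. (p8 ∨ ¬p6) — p8 is true.
  9. (p11 ∨ p9) — p9 is true.
  10. (p6 ∨ p1) — p1 is true.
  11. (p8 ∨ p5) — p8 is true.
  12. (¬p4 ∨ p1) — p1 is true.
  13. (p10 ∨ ¬p4) — p10 is true.
  14. (¬p4 ∨ ¬p3) — ¬p4 is true.
  15. (¬p7 ∨ p8) — p8 is true.
  16. (p2 ∨ ¬p1) — p2 is true.
  17. (p1 ∨ p9) — p9 is true.
  18. (p1 ∨ ¬p10) — p1 is true.
  19. (p7 ∨ ¬p4) — ¬p4 is true.
  20. (¬p7 ∨ ¬p6) — ¬p7 is true.
  21. (¬p3 ∨ ¬p11) — ¬p11 is true.
  22. (¬p10 ∨ p8) — p8 is true.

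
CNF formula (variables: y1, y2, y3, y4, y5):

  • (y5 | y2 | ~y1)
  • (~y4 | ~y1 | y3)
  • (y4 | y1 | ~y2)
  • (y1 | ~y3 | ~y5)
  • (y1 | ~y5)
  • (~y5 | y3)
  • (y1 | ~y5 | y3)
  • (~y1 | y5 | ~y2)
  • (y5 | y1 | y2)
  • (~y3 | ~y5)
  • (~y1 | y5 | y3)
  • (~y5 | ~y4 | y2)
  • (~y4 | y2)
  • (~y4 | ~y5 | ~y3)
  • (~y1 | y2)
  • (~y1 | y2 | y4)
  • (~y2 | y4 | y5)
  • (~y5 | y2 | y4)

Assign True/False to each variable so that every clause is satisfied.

y1=0, y2=1, y3=0, y4=1, y5=0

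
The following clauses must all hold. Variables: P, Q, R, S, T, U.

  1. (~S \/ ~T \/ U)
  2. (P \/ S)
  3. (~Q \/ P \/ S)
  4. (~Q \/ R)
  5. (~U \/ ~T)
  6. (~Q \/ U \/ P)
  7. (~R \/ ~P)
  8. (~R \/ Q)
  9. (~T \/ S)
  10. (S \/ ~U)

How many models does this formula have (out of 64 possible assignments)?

The models are:
  P=0 Q=0 R=0 S=1 T=0 U=0
  P=0 Q=0 R=0 S=1 T=0 U=1
  P=0 Q=1 R=1 S=1 T=0 U=1
  P=1 Q=0 R=0 S=0 T=0 U=0
  P=1 Q=0 R=0 S=1 T=0 U=0
  P=1 Q=0 R=0 S=1 T=0 U=1
That's 6 in total.

6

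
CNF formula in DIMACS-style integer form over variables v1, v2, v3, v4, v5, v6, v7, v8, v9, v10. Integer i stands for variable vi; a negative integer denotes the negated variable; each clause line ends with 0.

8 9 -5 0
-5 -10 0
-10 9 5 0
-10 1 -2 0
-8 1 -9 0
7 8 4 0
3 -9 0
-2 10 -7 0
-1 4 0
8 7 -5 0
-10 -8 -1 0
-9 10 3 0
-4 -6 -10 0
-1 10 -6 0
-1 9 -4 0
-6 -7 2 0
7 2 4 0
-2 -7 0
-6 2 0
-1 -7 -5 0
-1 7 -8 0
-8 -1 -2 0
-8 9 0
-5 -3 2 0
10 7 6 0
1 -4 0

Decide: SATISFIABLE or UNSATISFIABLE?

Try v1 = True.
  then v4 is forced to True.
  then v9 is forced to True.
  then v3 is forced to True.
For the remaining variables, v2 = False, v5 = False, v6 = False, v7 = False, v8 = False, v10 = True works.
So v1=1  v2=0  v3=1  v4=1  v5=0  v6=0  v7=0  v8=0  v9=1  v10=1 is a satisfying assignment.

SATISFIABLE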